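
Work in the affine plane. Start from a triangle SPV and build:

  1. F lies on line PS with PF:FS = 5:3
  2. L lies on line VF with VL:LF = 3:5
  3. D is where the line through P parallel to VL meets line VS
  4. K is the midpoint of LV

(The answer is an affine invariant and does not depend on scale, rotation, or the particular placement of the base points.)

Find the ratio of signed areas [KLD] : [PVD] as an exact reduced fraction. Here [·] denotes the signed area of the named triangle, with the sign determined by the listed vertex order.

Work in coordinates with S = (0, 0), P = (1, 0), V = (0, 1).
1. F lies on line PS with PF:FS = 5:3 ⇒ F = (3/8, 0)
2. L lies on line VF with VL:LF = 3:5 ⇒ L = (9/64, 5/8)
3. D is where the line through P parallel to VL meets line VS ⇒ D = (0, 8/3)
4. K is the midpoint of LV ⇒ K = (9/128, 13/16)
2·[KLD] = 15/128, 2·[PVD] = -5/3
[KLD]:[PVD] = 15/128:-5/3 = -9/128

[KLD]:[PVD] = -9/128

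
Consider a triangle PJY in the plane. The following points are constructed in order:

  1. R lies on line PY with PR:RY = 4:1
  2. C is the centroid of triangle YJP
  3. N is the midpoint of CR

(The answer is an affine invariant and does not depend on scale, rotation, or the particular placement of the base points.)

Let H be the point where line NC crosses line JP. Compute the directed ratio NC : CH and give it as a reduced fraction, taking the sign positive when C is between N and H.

NC:CH = 7/10

Work in coordinates with P = (0, 0), J = (1, 0), Y = (0, 1).
1. R lies on line PY with PR:RY = 4:1 ⇒ R = (0, 4/5)
2. C is the centroid of triangle YJP ⇒ C = (1/3, 1/3)
3. N is the midpoint of CR ⇒ N = (1/6, 17/30)
line NC meets JP at H = (4/7, 0)
C = N + t·(H−N) with t = 7/17, so NC:CH = 7/17:10/17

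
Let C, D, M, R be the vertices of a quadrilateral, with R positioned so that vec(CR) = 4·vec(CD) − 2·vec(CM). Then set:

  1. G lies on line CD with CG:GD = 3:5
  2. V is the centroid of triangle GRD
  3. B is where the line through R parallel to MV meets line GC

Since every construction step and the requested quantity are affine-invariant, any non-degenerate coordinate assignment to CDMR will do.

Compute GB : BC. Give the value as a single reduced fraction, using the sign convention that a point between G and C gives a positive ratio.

Choose coordinates C = (0, 0), D = (1, 0), M = (0, 1), R = (4, -2).
1. G lies on line CD with CG:GD = 3:5 ⇒ G = (3/8, 0)
2. V is the centroid of triangle GRD ⇒ V = (43/24, -2/3)
3. B is where the line through R parallel to MV meets line GC ⇒ B = (37/20, 0)
B = G + t·(C−G) with t = -59/15, so GB:BC = t:(1−t) = -59/15:74/15

GB:BC = -59/74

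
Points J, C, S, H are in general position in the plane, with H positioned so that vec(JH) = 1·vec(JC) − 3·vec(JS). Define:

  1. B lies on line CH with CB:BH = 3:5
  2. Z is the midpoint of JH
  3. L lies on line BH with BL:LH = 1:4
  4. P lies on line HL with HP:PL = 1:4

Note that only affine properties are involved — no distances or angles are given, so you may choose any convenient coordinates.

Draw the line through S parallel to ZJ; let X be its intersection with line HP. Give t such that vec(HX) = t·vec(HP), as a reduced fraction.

t = 10/3

Assign J = (0, 0), C = (1, 0), S = (0, 1), H = (1, -3) — the answer is frame-independent, so this choice is without loss of generality.
1. B lies on line CH with CB:BH = 3:5 ⇒ B = (1, -9/8)
2. Z is the midpoint of JH ⇒ Z = (1/2, -3/2)
3. L lies on line BH with BL:LH = 1:4 ⇒ L = (1, -3/2)
4. P lies on line HL with HP:PL = 1:4 ⇒ P = (1, -27/10)
through S parallel to ZJ: direction (-1/2, 3/2); meets HP at X = (1, -2)
X = H + t·(P−H) with t = 10/3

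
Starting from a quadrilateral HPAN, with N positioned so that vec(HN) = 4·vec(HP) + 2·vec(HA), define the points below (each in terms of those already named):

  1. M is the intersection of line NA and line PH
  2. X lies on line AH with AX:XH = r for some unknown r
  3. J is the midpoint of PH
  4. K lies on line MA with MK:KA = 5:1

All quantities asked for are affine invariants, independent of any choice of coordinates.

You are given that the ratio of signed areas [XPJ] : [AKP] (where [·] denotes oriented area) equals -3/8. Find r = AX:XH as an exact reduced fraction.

r = 3/5

Assign H = (0, 0), P = (1, 0), A = (0, 1), N = (4, 2) — the answer is frame-independent, so this choice is without loss of generality.
1. M is the intersection of line NA and line PH ⇒ M = (-4, 0)
2. With AX:XH = r, write λ = r/(r+1) so X = A + λ·(H−A); X is affine-linear in λ
3. J is the midpoint of PH ⇒ J = (1/2, 0)
4. K lies on line MA with MK:KA = 5:1 ⇒ K = (-2/3, 5/6)
Every point depending on X is an affine combination of X and λ-independent points, so each such coordinate is linear in λ; the λ² term in each signed area is a multiple of (H−A)×(H−A) = 0, so 2·[XPJ] and 2·[AKP] are each linear in λ. Evaluating at λ=0 and λ=1:
  2·[XPJ] = 1/2·λ − 1/2,   2·[AKP] = 5/6
So [XPJ]:[AKP] = (1/2·λ − 1/2) / (5/6). Setting this equal to -3/8:
  1/2·λ − 1/2 = -3/8·(5/6)  ⇒  λ = 3/8
Then r = λ/(1−λ) = (3/8)/(5/8) = 3/5. Check: with r = 3/5, X = (0, 5/8) and [XPJ]:[AKP] = -3/8 as required.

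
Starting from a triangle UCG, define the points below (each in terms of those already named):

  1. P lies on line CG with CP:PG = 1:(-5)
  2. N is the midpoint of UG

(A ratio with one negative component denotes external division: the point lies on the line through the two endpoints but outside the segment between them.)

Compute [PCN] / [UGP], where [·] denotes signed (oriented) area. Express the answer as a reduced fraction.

Assign U = (0, 0), C = (1, 0), G = (0, 1) — the answer is frame-independent, so this choice is without loss of generality.
1. P lies on line CG with CP:PG = 1:(-5) ⇒ P = (5/4, -1/4)
2. N is the midpoint of UG ⇒ N = (0, 1/2)
2·[PCN] = 1/8, 2·[UGP] = -5/4
[PCN]:[UGP] = 1/8:-5/4 = -1/10

[PCN]:[UGP] = -1/10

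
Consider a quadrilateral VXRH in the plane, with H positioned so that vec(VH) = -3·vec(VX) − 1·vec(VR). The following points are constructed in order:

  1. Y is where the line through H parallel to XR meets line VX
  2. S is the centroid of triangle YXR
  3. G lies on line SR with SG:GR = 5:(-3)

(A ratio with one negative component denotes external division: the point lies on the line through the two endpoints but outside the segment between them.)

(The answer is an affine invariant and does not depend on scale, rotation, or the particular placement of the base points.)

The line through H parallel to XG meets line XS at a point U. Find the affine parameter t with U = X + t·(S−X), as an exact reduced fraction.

Work in coordinates with V = (0, 0), X = (1, 0), R = (0, 1), H = (-3, -1).
1. Y is where the line through H parallel to XR meets line VX ⇒ Y = (-4, 0)
2. S is the centroid of triangle YXR ⇒ S = (-1, 1/3)
3. G lies on line SR with SG:GR = 5:(-3) ⇒ G = (3/2, 2)
through H parallel to XG: direction (1/2, 2); meets XS at U = (-13/5, 3/5)
U = X + t·(S−X) with t = 9/5

t = 9/5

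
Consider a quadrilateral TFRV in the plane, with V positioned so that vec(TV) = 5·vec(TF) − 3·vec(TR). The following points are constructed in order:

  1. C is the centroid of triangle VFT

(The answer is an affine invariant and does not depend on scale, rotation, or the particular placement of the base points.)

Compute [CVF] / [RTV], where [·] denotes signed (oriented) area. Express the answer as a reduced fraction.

[CVF]:[RTV] = 1/5

Work in coordinates with T = (0, 0), F = (1, 0), R = (0, 1), V = (5, -3).
1. C is the centroid of triangle VFT ⇒ C = (2, -1)
2·[CVF] = 1, 2·[RTV] = 5
[CVF]:[RTV] = 1:5 = 1/5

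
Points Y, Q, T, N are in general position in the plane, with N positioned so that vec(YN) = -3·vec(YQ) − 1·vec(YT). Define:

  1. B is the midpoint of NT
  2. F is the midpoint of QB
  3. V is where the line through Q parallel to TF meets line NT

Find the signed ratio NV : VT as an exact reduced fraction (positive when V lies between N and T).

Choose coordinates Y = (0, 0), Q = (1, 0), T = (0, 1), N = (-3, -1).
1. B is the midpoint of NT ⇒ B = (-3/2, 0)
2. F is the midpoint of QB ⇒ F = (-1/4, 0)
3. V is where the line through Q parallel to TF meets line NT ⇒ V = (3/2, 2)
V = N + t·(T−N) with t = 3/2, so NV:VT = t:(1−t) = 3/2:-1/2

NV:VT = -3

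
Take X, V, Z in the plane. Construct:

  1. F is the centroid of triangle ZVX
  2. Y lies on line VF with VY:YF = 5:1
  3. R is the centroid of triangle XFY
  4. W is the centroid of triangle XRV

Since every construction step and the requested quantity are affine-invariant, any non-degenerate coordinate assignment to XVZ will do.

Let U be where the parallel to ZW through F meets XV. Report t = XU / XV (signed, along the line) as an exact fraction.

t = 73/151

Assign X = (0, 0), V = (1, 0), Z = (0, 1) — the answer is frame-independent, so this choice is without loss of generality.
1. F is the centroid of triangle ZVX ⇒ F = (1/3, 1/3)
2. Y lies on line VF with VY:YF = 5:1 ⇒ Y = (4/9, 5/18)
3. R is the centroid of triangle XFY ⇒ R = (7/27, 11/54)
4. W is the centroid of triangle XRV ⇒ W = (34/81, 11/162)
through F parallel to ZW: direction (34/81, -151/162); meets XV at U = (73/151, 0)
U = X + t·(V−X) with t = 73/151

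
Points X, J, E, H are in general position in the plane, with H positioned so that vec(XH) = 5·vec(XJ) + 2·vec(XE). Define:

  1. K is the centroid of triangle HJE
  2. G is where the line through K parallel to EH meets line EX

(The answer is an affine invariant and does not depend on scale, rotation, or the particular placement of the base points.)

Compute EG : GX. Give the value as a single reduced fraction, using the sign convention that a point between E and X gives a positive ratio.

Set X = (0, 0), J = (1, 0), E = (0, 1), H = (5, 2); any affine frame gives the same invariant.
1. K is the centroid of triangle HJE ⇒ K = (2, 1)
2. G is where the line through K parallel to EH meets line EX ⇒ G = (0, 3/5)
G = E + t·(X−E) with t = 2/5, so EG:GX = t:(1−t) = 2/5:3/5

EG:GX = 2/3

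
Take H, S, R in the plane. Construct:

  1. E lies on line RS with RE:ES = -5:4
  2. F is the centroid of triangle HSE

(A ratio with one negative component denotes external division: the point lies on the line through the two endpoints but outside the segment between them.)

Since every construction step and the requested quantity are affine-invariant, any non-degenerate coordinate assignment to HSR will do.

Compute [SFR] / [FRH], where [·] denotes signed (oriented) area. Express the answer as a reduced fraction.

Set H = (0, 0), S = (1, 0), R = (0, 1); any affine frame gives the same invariant.
1. E lies on line RS with RE:ES = -5:4 ⇒ E = (5, -4)
2. F is the centroid of triangle HSE ⇒ F = (2, -4/3)
2·[SFR] = -1/3, 2·[FRH] = 2
[SFR]:[FRH] = -1/3:2 = -1/6

[SFR]:[FRH] = -1/6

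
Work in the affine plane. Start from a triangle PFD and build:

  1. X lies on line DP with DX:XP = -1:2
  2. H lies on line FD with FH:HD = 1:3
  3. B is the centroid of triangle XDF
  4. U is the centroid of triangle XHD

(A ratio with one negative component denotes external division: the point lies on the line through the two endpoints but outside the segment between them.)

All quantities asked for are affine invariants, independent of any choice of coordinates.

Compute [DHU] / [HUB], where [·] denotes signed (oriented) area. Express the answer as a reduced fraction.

Set P = (0, 0), F = (1, 0), D = (0, 1); any affine frame gives the same invariant.
1. X lies on line DP with DX:XP = -1:2 ⇒ X = (0, 2)
2. H lies on line FD with FH:HD = 1:3 ⇒ H = (3/4, 1/4)
3. B is the centroid of triangle XDF ⇒ B = (1/3, 1)
4. U is the centroid of triangle XHD ⇒ U = (1/4, 13/12)
2·[DHU] = 1/4, 2·[HUB] = -1/36
[DHU]:[HUB] = 1/4:-1/36 = -9

[DHU]:[HUB] = -9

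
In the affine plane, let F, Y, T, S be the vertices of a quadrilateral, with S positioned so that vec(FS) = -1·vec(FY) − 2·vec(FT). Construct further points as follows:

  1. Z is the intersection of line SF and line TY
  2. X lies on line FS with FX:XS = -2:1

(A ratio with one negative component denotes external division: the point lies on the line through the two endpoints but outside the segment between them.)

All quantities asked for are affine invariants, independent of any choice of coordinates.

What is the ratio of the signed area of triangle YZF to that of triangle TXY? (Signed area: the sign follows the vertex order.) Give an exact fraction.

[YZF]:[TXY] = 2/21

Set F = (0, 0), Y = (1, 0), T = (0, 1), S = (-1, -2); any affine frame gives the same invariant.
1. Z is the intersection of line SF and line TY ⇒ Z = (1/3, 2/3)
2. X lies on line FS with FX:XS = -2:1 ⇒ X = (-2, -4)
2·[YZF] = 2/3, 2·[TXY] = 7
[YZF]:[TXY] = 2/3:7 = 2/21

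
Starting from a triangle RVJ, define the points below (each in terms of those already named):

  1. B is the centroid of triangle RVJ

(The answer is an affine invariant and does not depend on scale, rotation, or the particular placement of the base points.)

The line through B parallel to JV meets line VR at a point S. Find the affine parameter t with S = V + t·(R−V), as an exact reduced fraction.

t = 1/3

Choose coordinates R = (0, 0), V = (1, 0), J = (0, 1).
1. B is the centroid of triangle RVJ ⇒ B = (1/3, 1/3)
through B parallel to JV: direction (1, -1); meets VR at S = (2/3, 0)
S = V + t·(R−V) with t = 1/3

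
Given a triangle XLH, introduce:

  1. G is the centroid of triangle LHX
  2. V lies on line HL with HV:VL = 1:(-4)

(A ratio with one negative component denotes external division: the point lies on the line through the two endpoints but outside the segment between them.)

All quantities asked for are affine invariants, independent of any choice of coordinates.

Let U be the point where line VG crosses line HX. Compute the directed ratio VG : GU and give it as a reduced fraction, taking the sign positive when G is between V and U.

Choose coordinates X = (0, 0), L = (1, 0), H = (0, 1).
1. G is the centroid of triangle LHX ⇒ G = (1/3, 1/3)
2. V lies on line HL with HV:VL = 1:(-4) ⇒ V = (-1/3, 4/3)
line VG meets HX at U = (0, 5/6)
G = V + t·(U−V) with t = 2, so VG:GU = 2:-1

VG:GU = -2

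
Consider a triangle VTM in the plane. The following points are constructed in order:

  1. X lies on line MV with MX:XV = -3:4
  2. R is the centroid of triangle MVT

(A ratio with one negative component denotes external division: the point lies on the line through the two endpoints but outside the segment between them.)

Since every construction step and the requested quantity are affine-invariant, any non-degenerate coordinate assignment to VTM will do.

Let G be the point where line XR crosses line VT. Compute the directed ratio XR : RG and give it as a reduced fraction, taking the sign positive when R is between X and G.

XR:RG = 11

Set V = (0, 0), T = (1, 0), M = (0, 1); any affine frame gives the same invariant.
1. X lies on line MV with MX:XV = -3:4 ⇒ X = (0, 4)
2. R is the centroid of triangle MVT ⇒ R = (1/3, 1/3)
line XR meets VT at G = (4/11, 0)
R = X + t·(G−X) with t = 11/12, so XR:RG = 11/12:1/12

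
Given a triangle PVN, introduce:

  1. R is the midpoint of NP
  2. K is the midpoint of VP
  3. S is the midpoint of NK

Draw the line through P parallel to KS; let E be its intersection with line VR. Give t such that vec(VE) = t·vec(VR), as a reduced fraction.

Set P = (0, 0), V = (1, 0), N = (0, 1); any affine frame gives the same invariant.
1. R is the midpoint of NP ⇒ R = (0, 1/2)
2. K is the midpoint of VP ⇒ K = (1/2, 0)
3. S is the midpoint of NK ⇒ S = (1/4, 1/2)
through P parallel to KS: direction (-1/4, 1/2); meets VR at E = (-1/3, 2/3)
E = V + t·(R−V) with t = 4/3

t = 4/3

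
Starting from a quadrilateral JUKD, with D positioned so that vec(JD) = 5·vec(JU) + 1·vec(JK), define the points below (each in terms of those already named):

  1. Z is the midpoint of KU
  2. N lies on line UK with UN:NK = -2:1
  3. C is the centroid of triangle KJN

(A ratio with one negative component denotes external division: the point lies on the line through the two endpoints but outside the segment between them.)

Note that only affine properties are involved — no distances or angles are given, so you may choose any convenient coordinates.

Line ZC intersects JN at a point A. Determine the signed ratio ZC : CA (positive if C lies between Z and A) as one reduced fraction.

ZC:CA = 7/2

Set J = (0, 0), U = (1, 0), K = (0, 1), D = (5, 1); any affine frame gives the same invariant.
1. Z is the midpoint of KU ⇒ Z = (1/2, 1/2)
2. N lies on line UK with UN:NK = -2:1 ⇒ N = (-1, 2)
3. C is the centroid of triangle KJN ⇒ C = (-1/3, 1)
line ZC meets JN at A = (-4/7, 8/7)
C = Z + t·(A−Z) with t = 7/9, so ZC:CA = 7/9:2/9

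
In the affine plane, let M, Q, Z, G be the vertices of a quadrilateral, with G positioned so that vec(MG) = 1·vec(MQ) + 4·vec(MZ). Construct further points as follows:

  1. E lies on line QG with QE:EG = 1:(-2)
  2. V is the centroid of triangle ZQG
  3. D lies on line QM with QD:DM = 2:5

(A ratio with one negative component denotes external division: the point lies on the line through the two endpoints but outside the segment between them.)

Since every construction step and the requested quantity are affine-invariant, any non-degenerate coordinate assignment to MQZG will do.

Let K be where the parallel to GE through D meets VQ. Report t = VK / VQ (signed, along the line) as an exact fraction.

t = 1/7

Set M = (0, 0), Q = (1, 0), Z = (0, 1), G = (1, 4); any affine frame gives the same invariant.
1. E lies on line QG with QE:EG = 1:(-2) ⇒ E = (1, -4)
2. V is the centroid of triangle ZQG ⇒ V = (2/3, 5/3)
3. D lies on line QM with QD:DM = 2:5 ⇒ D = (5/7, 0)
through D parallel to GE: direction (0, -8); meets VQ at K = (5/7, 10/7)
K = V + t·(Q−V) with t = 1/7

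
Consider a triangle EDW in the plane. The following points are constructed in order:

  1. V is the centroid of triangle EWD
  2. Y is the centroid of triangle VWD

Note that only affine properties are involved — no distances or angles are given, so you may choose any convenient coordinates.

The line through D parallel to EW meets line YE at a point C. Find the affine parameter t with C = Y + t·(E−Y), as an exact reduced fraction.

Work in coordinates with E = (0, 0), D = (1, 0), W = (0, 1).
1. V is the centroid of triangle EWD ⇒ V = (1/3, 1/3)
2. Y is the centroid of triangle VWD ⇒ Y = (4/9, 4/9)
through D parallel to EW: direction (0, 1); meets YE at C = (1, 1)
C = Y + t·(E−Y) with t = -5/4

t = -5/4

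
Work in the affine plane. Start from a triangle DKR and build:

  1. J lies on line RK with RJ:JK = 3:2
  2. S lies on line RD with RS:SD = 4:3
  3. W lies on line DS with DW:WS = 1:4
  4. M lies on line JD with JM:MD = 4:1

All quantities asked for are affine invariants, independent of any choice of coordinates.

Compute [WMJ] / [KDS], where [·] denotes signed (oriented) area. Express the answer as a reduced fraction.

Work in coordinates with D = (0, 0), K = (1, 0), R = (0, 1).
1. J lies on line RK with RJ:JK = 3:2 ⇒ J = (3/5, 2/5)
2. S lies on line RD with RS:SD = 4:3 ⇒ S = (0, 3/7)
3. W lies on line DS with DW:WS = 1:4 ⇒ W = (0, 3/35)
4. M lies on line JD with JM:MD = 4:1 ⇒ M = (3/25, 2/25)
2·[WMJ] = 36/875, 2·[KDS] = -3/7
[WMJ]:[KDS] = 36/875:-3/7 = -12/125

[WMJ]:[KDS] = -12/125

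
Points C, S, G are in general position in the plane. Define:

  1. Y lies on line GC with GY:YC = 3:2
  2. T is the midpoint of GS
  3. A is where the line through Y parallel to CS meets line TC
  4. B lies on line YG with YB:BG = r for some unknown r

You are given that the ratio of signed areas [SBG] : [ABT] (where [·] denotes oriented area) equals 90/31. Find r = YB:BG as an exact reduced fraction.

r = 5/3

Assign C = (0, 0), S = (1, 0), G = (0, 1) — the answer is frame-independent, so this choice is without loss of generality.
1. Y lies on line GC with GY:YC = 3:2 ⇒ Y = (0, 2/5)
2. T is the midpoint of GS ⇒ T = (1/2, 1/2)
3. A is where the line through Y parallel to CS meets line TC ⇒ A = (2/5, 2/5)
4. With YB:BG = r, write λ = r/(r+1) so B = Y + λ·(G−Y); B is affine-linear in λ
Every point depending on B is an affine combination of B and λ-independent points, so each such coordinate is linear in λ; the λ² term in each signed area is a multiple of (G−Y)×(G−Y) = 0, so 2·[SBG] and 2·[ABT] are each linear in λ. Evaluating at λ=0 and λ=1:
  2·[SBG] = 3/5·λ − 3/5,   2·[ABT] = -3/50·λ − 1/25
So [SBG]:[ABT] = (3/5·λ − 3/5) / (-3/50·λ − 1/25). Setting this equal to 90/31:
  3/5·λ − 3/5 = 90/31·(-3/50·λ − 1/25)  ⇒  λ = 5/8
Then r = λ/(1−λ) = (5/8)/(3/8) = 5/3. Check: with r = 5/3, B = (0, 31/40) and [SBG]:[ABT] = 90/31 as required.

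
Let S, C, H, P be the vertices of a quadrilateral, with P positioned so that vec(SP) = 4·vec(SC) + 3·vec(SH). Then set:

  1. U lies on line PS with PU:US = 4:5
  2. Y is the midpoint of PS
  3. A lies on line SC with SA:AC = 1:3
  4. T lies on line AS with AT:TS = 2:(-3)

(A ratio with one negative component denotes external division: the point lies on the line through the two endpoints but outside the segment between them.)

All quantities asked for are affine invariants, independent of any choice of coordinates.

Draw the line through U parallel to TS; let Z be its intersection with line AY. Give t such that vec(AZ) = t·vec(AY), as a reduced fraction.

Work in coordinates with S = (0, 0), C = (1, 0), H = (0, 1), P = (4, 3).
1. U lies on line PS with PU:US = 4:5 ⇒ U = (20/9, 5/3)
2. Y is the midpoint of PS ⇒ Y = (2, 3/2)
3. A lies on line SC with SA:AC = 1:3 ⇒ A = (1/4, 0)
4. T lies on line AS with AT:TS = 2:(-3) ⇒ T = (3/4, 0)
through U parallel to TS: direction (-3/4, 0); meets AY at Z = (79/36, 5/3)
Z = A + t·(Y−A) with t = 10/9

t = 10/9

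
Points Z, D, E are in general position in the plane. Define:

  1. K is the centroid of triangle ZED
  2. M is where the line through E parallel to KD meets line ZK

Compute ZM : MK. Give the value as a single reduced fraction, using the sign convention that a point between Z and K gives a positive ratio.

Set Z = (0, 0), D = (1, 0), E = (0, 1); any affine frame gives the same invariant.
1. K is the centroid of triangle ZED ⇒ K = (1/3, 1/3)
2. M is where the line through E parallel to KD meets line ZK ⇒ M = (2/3, 2/3)
M = Z + t·(K−Z) with t = 2, so ZM:MK = t:(1−t) = 2:-1

ZM:MK = -2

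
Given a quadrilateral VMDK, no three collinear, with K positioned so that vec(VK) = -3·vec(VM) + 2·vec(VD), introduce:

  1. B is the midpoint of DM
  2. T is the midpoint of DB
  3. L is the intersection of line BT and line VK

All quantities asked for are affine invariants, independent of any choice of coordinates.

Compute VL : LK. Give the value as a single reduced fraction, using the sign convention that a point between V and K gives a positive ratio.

Set V = (0, 0), M = (1, 0), D = (0, 1), K = (-3, 2); any affine frame gives the same invariant.
1. B is the midpoint of DM ⇒ B = (1/2, 1/2)
2. T is the midpoint of DB ⇒ T = (1/4, 3/4)
3. L is the intersection of line BT and line VK ⇒ L = (3, -2)
L = V + t·(K−V) with t = -1, so VL:LK = t:(1−t) = -1:2

VL:LK = -1/2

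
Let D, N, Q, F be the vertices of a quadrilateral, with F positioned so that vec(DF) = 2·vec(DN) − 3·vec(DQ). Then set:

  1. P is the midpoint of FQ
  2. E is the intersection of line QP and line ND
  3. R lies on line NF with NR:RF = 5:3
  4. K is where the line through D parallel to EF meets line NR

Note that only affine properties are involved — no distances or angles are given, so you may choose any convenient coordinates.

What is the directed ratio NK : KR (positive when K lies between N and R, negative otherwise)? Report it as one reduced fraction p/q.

NK:KR = -16/11

Set D = (0, 0), N = (1, 0), Q = (0, 1), F = (2, -3); any affine frame gives the same invariant.
1. P is the midpoint of FQ ⇒ P = (1, -1)
2. E is the intersection of line QP and line ND ⇒ E = (1/2, 0)
3. R lies on line NF with NR:RF = 5:3 ⇒ R = (13/8, -15/8)
4. K is where the line through D parallel to EF meets line NR ⇒ K = (3, -6)
K = N + t·(R−N) with t = 16/5, so NK:KR = t:(1−t) = 16/5:-11/5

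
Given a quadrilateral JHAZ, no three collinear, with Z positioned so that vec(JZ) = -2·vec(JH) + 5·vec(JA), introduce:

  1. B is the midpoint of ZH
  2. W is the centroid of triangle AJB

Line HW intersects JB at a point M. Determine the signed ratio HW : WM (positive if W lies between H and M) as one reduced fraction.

Work in coordinates with J = (0, 0), H = (1, 0), A = (0, 1), Z = (-2, 5).
1. B is the midpoint of ZH ⇒ B = (-1/2, 5/2)
2. W is the centroid of triangle AJB ⇒ W = (-1/6, 7/6)
line HW meets JB at M = (-1/4, 5/4)
W = H + t·(M−H) with t = 14/15, so HW:WM = 14/15:1/15

HW:WM = 14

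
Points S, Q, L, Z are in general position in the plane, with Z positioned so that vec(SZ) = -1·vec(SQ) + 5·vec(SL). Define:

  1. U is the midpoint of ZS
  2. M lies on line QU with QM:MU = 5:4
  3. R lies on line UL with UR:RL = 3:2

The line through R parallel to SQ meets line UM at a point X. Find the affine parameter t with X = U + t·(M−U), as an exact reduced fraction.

t = 81/100

Choose coordinates S = (0, 0), Q = (1, 0), L = (0, 1), Z = (-1, 5).
1. U is the midpoint of ZS ⇒ U = (-1/2, 5/2)
2. M lies on line QU with QM:MU = 5:4 ⇒ M = (1/6, 25/18)
3. R lies on line UL with UR:RL = 3:2 ⇒ R = (-1/5, 8/5)
through R parallel to SQ: direction (1, 0); meets UM at X = (1/25, 8/5)
X = U + t·(M−U) with t = 81/100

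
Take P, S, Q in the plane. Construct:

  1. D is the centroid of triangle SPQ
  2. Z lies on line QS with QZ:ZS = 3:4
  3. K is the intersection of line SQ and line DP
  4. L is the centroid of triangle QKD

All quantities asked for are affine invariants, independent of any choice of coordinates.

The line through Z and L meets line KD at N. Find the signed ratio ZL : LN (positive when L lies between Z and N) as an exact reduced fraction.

ZL:LN = -4/7

Assign P = (0, 0), S = (1, 0), Q = (0, 1) — the answer is frame-independent, so this choice is without loss of generality.
1. D is the centroid of triangle SPQ ⇒ D = (1/3, 1/3)
2. Z lies on line QS with QZ:ZS = 3:4 ⇒ Z = (3/7, 4/7)
3. K is the intersection of line SQ and line DP ⇒ K = (1/2, 1/2)
4. L is the centroid of triangle QKD ⇒ L = (5/18, 11/18)
line ZL meets KD at N = (13/24, 13/24)
L = Z + t·(N−Z) with t = -4/3, so ZL:LN = -4/3:7/3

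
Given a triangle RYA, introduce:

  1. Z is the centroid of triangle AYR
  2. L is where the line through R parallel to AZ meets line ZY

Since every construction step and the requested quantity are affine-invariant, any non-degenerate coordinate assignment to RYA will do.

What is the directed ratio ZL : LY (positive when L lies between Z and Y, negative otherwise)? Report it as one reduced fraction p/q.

ZL:LY = -1/2

Assign R = (0, 0), Y = (1, 0), A = (0, 1) — the answer is frame-independent, so this choice is without loss of generality.
1. Z is the centroid of triangle AYR ⇒ Z = (1/3, 1/3)
2. L is where the line through R parallel to AZ meets line ZY ⇒ L = (-1/3, 2/3)
L = Z + t·(Y−Z) with t = -1, so ZL:LY = t:(1−t) = -1:2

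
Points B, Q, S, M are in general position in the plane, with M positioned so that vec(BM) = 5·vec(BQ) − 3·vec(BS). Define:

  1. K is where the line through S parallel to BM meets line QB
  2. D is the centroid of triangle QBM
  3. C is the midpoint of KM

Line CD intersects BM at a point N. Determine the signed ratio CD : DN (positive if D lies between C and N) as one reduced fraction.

CD:DN = 3/2

Set B = (0, 0), Q = (1, 0), S = (0, 1), M = (5, -3); any affine frame gives the same invariant.
1. K is where the line through S parallel to BM meets line QB ⇒ K = (5/3, 0)
2. D is the centroid of triangle QBM ⇒ D = (2, -1)
3. C is the midpoint of KM ⇒ C = (10/3, -3/2)
line CD meets BM at N = (10/9, -2/3)
D = C + t·(N−C) with t = 3/5, so CD:DN = 3/5:2/5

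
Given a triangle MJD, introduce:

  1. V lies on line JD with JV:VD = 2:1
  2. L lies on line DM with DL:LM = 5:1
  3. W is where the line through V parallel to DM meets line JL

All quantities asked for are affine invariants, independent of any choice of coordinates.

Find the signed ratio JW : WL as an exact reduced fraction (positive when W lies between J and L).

Set M = (0, 0), J = (1, 0), D = (0, 1); any affine frame gives the same invariant.
1. V lies on line JD with JV:VD = 2:1 ⇒ V = (1/3, 2/3)
2. L lies on line DM with DL:LM = 5:1 ⇒ L = (0, 1/6)
3. W is where the line through V parallel to DM meets line JL ⇒ W = (1/3, 1/9)
W = J + t·(L−J) with t = 2/3, so JW:WL = t:(1−t) = 2/3:1/3

JW:WL = 2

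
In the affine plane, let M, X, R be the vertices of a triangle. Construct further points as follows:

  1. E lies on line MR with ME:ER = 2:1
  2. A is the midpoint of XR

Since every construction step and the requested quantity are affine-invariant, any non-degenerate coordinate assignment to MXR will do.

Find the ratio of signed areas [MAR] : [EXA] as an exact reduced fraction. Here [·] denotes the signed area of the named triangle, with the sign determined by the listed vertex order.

[MAR]:[EXA] = 3

Set M = (0, 0), X = (1, 0), R = (0, 1); any affine frame gives the same invariant.
1. E lies on line MR with ME:ER = 2:1 ⇒ E = (0, 2/3)
2. A is the midpoint of XR ⇒ A = (1/2, 1/2)
2·[MAR] = 1/2, 2·[EXA] = 1/6
[MAR]:[EXA] = 1/2:1/6 = 3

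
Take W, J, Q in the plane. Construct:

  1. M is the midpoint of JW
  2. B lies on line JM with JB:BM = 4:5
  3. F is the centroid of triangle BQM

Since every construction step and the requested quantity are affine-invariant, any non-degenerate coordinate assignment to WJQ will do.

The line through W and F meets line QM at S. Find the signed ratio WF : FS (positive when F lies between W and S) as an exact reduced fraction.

WF:FS = -32/5

Choose coordinates W = (0, 0), J = (1, 0), Q = (0, 1).
1. M is the midpoint of JW ⇒ M = (1/2, 0)
2. B lies on line JM with JB:BM = 4:5 ⇒ B = (7/9, 0)
3. F is the centroid of triangle BQM ⇒ F = (23/54, 1/3)
line WF meets QM at S = (23/64, 9/32)
F = W + t·(S−W) with t = 32/27, so WF:FS = 32/27:-5/27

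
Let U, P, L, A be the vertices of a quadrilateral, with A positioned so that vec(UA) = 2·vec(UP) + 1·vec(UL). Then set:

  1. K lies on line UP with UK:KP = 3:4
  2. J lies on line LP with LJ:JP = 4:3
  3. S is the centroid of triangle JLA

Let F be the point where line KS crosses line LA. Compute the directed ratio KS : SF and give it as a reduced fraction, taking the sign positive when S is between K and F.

KS:SF = 17/4

Choose coordinates U = (0, 0), P = (1, 0), L = (0, 1), A = (2, 1).
1. K lies on line UP with UK:KP = 3:4 ⇒ K = (3/7, 0)
2. J lies on line LP with LJ:JP = 4:3 ⇒ J = (4/7, 3/7)
3. S is the centroid of triangle JLA ⇒ S = (6/7, 17/21)
line KS meets LA at F = (114/119, 1)
S = K + t·(F−K) with t = 17/21, so KS:SF = 17/21:4/21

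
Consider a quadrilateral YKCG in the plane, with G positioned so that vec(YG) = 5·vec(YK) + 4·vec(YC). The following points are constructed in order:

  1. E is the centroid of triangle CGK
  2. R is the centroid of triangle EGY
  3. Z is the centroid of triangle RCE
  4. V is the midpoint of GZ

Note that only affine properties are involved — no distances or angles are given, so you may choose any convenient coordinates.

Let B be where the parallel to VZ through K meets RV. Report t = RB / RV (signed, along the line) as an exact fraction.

t = -23/6

Work in coordinates with Y = (0, 0), K = (1, 0), C = (0, 1), G = (5, 4).
1. E is the centroid of triangle CGK ⇒ E = (2, 5/3)
2. R is the centroid of triangle EGY ⇒ R = (7/3, 17/9)
3. Z is the centroid of triangle RCE ⇒ Z = (13/9, 41/27)
4. V is the midpoint of GZ ⇒ V = (29/9, 149/54)
through K parallel to VZ: direction (-16/9, -67/54); meets RV at B = (-29/27, -469/324)
B = R + t·(V−R) with t = -23/6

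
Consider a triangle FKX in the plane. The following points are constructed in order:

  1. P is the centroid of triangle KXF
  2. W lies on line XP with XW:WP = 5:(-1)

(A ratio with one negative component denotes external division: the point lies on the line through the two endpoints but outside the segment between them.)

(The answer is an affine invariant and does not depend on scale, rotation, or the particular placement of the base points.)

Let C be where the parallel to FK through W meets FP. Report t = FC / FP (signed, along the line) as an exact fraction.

Assign F = (0, 0), K = (1, 0), X = (0, 1) — the answer is frame-independent, so this choice is without loss of generality.
1. P is the centroid of triangle KXF ⇒ P = (1/3, 1/3)
2. W lies on line XP with XW:WP = 5:(-1) ⇒ W = (5/12, 1/6)
through W parallel to FK: direction (1, 0); meets FP at C = (1/6, 1/6)
C = F + t·(P−F) with t = 1/2

t = 1/2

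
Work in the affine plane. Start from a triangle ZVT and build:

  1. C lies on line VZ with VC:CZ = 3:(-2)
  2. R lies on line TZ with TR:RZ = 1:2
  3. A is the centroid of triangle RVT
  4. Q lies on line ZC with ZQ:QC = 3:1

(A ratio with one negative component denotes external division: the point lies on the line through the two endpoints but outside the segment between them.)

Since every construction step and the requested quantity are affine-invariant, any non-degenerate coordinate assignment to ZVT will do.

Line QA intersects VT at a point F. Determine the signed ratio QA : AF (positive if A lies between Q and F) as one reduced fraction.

QA:AF = 43/2

Work in coordinates with Z = (0, 0), V = (1, 0), T = (0, 1).
1. C lies on line VZ with VC:CZ = 3:(-2) ⇒ C = (-2, 0)
2. R lies on line TZ with TR:RZ = 1:2 ⇒ R = (0, 2/3)
3. A is the centroid of triangle RVT ⇒ A = (1/3, 5/9)
4. Q lies on line ZC with ZQ:QC = 3:1 ⇒ Q = (-3/2, 0)
line QA meets VT at F = (18/43, 25/43)
A = Q + t·(F−Q) with t = 43/45, so QA:AF = 43/45:2/45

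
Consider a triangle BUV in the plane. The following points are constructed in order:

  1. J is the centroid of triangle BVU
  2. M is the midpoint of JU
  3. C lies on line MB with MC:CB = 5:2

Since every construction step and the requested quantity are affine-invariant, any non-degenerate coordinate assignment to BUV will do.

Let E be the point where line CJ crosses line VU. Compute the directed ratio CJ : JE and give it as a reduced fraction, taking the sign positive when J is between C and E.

Assign B = (0, 0), U = (1, 0), V = (0, 1) — the answer is frame-independent, so this choice is without loss of generality.
1. J is the centroid of triangle BVU ⇒ J = (1/3, 1/3)
2. M is the midpoint of JU ⇒ M = (2/3, 1/6)
3. C lies on line MB with MC:CB = 5:2 ⇒ C = (4/21, 1/21)
line CJ meets VU at E = (4/9, 5/9)
J = C + t·(E−C) with t = 9/16, so CJ:JE = 9/16:7/16

CJ:JE = 9/7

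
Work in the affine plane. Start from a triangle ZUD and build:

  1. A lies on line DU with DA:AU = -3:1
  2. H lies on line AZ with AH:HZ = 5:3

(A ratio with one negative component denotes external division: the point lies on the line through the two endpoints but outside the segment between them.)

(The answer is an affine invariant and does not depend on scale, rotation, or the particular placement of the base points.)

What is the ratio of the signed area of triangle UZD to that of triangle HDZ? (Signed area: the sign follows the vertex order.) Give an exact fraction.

[UZD]:[HDZ] = -16/9

Choose coordinates Z = (0, 0), U = (1, 0), D = (0, 1).
1. A lies on line DU with DA:AU = -3:1 ⇒ A = (3/2, -1/2)
2. H lies on line AZ with AH:HZ = 5:3 ⇒ H = (9/16, -3/16)
2·[UZD] = -1, 2·[HDZ] = 9/16
[UZD]:[HDZ] = -1:9/16 = -16/9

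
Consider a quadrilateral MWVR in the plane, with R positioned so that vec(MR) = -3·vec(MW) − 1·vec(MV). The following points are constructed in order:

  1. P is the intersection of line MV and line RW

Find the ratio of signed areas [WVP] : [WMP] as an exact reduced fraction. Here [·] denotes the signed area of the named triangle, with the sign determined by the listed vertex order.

Set M = (0, 0), W = (1, 0), V = (0, 1), R = (-3, -1); any affine frame gives the same invariant.
1. P is the intersection of line MV and line RW ⇒ P = (0, -1/4)
2·[WVP] = 5/4, 2·[WMP] = 1/4
[WVP]:[WMP] = 5/4:1/4 = 5

[WVP]:[WMP] = 5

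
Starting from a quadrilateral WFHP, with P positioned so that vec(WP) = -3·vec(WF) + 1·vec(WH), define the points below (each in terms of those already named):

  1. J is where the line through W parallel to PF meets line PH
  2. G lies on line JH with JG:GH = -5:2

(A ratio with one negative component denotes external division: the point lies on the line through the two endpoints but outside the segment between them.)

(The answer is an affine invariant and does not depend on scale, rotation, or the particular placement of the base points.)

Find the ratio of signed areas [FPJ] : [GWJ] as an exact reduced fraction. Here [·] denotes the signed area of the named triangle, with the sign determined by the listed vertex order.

Assign W = (0, 0), F = (1, 0), H = (0, 1), P = (-3, 1) — the answer is frame-independent, so this choice is without loss of generality.
1. J is where the line through W parallel to PF meets line PH ⇒ J = (-4, 1)
2. G lies on line JH with JG:GH = -5:2 ⇒ G = (8/3, 1)
2·[FPJ] = 1, 2·[GWJ] = -20/3
[FPJ]:[GWJ] = 1:-20/3 = -3/20

[FPJ]:[GWJ] = -3/20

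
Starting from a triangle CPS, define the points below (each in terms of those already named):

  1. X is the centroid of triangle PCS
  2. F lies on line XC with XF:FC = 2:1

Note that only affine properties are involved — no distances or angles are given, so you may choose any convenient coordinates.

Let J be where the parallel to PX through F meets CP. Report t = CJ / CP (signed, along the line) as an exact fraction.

Choose coordinates C = (0, 0), P = (1, 0), S = (0, 1).
1. X is the centroid of triangle PCS ⇒ X = (1/3, 1/3)
2. F lies on line XC with XF:FC = 2:1 ⇒ F = (1/9, 1/9)
through F parallel to PX: direction (-2/3, 1/3); meets CP at J = (1/3, 0)
J = C + t·(P−C) with t = 1/3

t = 1/3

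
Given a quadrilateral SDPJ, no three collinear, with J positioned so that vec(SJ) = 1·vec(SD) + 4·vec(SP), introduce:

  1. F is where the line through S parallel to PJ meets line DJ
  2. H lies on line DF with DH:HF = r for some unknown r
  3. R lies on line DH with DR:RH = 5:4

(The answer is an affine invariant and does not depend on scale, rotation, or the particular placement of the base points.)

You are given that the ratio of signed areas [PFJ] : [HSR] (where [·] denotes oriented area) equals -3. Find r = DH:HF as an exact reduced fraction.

r = -1/5

Assign S = (0, 0), D = (1, 0), P = (0, 1), J = (1, 4) — the answer is frame-independent, so this choice is without loss of generality.
1. F is where the line through S parallel to PJ meets line DJ ⇒ F = (1, 3)
2. With DH:HF = r, write λ = r/(r+1) so H = D + λ·(F−D); H is affine-linear in λ
3. R lies on line DH with DR:RH = 5:4 ⇒ R is an affine combination of earlier points and hence also affine-linear in λ
Every point depending on H is an affine combination of H and λ-independent points, so each such coordinate is linear in λ; the λ² term in each signed area is a multiple of (F−D)×(F−D) = 0, so 2·[PFJ] and 2·[HSR] are each linear in λ. Evaluating at λ=0 and λ=1:
  2·[PFJ] = 1,   2·[HSR] = 4/3·λ
So [PFJ]:[HSR] = (1) / (4/3·λ). Setting this equal to -3:
  1 = -3·(4/3·λ)  ⇒  λ = -1/4
Then r = λ/(1−λ) = (-1/4)/(5/4) = -1/5. Check: with r = -1/5, H = (1, -3/4) and [PFJ]:[HSR] = -3 as required.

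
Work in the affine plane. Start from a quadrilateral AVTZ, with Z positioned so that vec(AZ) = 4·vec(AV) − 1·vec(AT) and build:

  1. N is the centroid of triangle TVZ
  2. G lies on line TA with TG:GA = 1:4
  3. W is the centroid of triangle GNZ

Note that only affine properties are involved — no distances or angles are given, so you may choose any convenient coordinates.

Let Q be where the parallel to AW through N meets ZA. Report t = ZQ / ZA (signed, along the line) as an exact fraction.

t = 78/73

Choose coordinates A = (0, 0), V = (1, 0), T = (0, 1), Z = (4, -1).
1. N is the centroid of triangle TVZ ⇒ N = (5/3, 0)
2. G lies on line TA with TG:GA = 1:4 ⇒ G = (0, 4/5)
3. W is the centroid of triangle GNZ ⇒ W = (17/9, -1/15)
through N parallel to AW: direction (17/9, -1/15); meets ZA at Q = (-20/73, 5/73)
Q = Z + t·(A−Z) with t = 78/73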